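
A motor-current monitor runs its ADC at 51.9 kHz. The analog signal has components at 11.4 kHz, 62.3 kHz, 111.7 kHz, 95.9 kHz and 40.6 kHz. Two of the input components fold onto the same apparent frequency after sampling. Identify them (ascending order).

fs/2 = 25.95 kHz.
11.4 kHz ≤ fs/2 = 25.95 kHz, passes unchanged.
62.3 kHz mod fs = 10.4 kHz.
10.4 kHz ≤ fs/2 = 25.95 kHz, appears at 10.4 kHz.
111.7 kHz mod fs = 7.9 kHz.
7.9 kHz ≤ fs/2 = 25.95 kHz, appears at 7.9 kHz.
95.9 kHz mod fs = 44 kHz.
44 kHz > fs/2 = 25.95 kHz, folds to fs − 44 kHz = 7.9 kHz.
40.6 kHz > fs/2 = 25.95 kHz, folds to fs − 40.6 kHz = 11.3 kHz.
95.9 kHz and 111.7 kHz both map to 7.9 kHz.

95.9 kHz, 111.7 kHz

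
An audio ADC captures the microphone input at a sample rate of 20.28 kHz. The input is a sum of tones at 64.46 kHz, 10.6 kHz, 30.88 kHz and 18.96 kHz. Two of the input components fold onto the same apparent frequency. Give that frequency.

fs/2 = 10.14 kHz.
64.46 kHz mod fs = 3.62 kHz.
3.62 kHz ≤ fs/2 = 10.14 kHz, appears at 3.62 kHz.
10.6 kHz > fs/2 = 10.14 kHz, folds to fs − 10.6 kHz = 9.68 kHz.
30.88 kHz mod fs = 10.6 kHz.
10.6 kHz > fs/2 = 10.14 kHz, folds to fs − 10.6 kHz = 9.68 kHz.
18.96 kHz > fs/2 = 10.14 kHz, folds to fs − 18.96 kHz = 1.32 kHz.
10.6 kHz and 30.88 kHz both map to 9.68 kHz.

9.68 kHz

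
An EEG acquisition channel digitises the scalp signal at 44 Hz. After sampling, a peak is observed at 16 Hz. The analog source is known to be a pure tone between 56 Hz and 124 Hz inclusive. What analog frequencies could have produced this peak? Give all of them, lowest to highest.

60 Hz, 72 Hz, 104 Hz, 116 Hz

Frequencies that alias to 16 Hz are k·fs ± 16 Hz for integer k ≥ 0.
k=0: 16 Hz.
k=1: 28 Hz, 60 Hz.
k=2: 72 Hz, 104 Hz.
k=3: 116 Hz, 148 Hz.
k=4: 160 Hz, 192 Hz.
Within [56 Hz, 124 Hz]: 60 Hz, 72 Hz, 104 Hz, 116 Hz.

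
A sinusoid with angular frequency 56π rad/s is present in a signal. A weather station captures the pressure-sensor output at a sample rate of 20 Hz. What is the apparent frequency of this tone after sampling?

8 Hz

ω = 56π rad/s → f = ω/(2π) = 28 Hz.
28 Hz mod fs = 8 Hz.
8 Hz ≤ fs/2 = 10 Hz, appears at 8 Hz.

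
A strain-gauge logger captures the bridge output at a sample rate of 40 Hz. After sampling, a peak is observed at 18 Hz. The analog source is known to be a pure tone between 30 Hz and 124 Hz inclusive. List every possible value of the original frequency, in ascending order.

58 Hz, 62 Hz, 98 Hz, 102 Hz

Frequencies that alias to 18 Hz are k·fs ± 18 Hz for integer k ≥ 0.
k=0: 18 Hz.
k=1: 22 Hz, 58 Hz.
k=2: 62 Hz, 98 Hz.
k=3: 102 Hz, 138 Hz.
k=4: 142 Hz, 178 Hz.
Within [30 Hz, 124 Hz]: 58 Hz, 62 Hz, 98 Hz, 102 Hz.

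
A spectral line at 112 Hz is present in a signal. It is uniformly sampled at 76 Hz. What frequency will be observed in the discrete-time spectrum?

36 Hz

112 Hz mod fs = 36 Hz.
36 Hz ≤ fs/2 = 38 Hz, appears at 36 Hz.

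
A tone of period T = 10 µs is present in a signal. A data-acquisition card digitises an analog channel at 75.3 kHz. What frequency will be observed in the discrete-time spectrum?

24.7 kHz

T = 10 µs → f = 1/T = 100 kHz.
100 kHz mod fs = 24.7 kHz.
24.7 kHz ≤ fs/2 = 37.65 kHz, appears at 24.7 kHz.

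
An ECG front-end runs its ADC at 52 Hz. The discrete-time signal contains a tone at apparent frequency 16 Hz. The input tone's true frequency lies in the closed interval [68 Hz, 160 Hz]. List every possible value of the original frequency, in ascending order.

Frequencies that alias to 16 Hz are k·fs ± 16 Hz for integer k ≥ 0.
k=0: 16 Hz.
k=1: 36 Hz, 68 Hz.
k=2: 88 Hz, 120 Hz.
k=3: 140 Hz, 172 Hz.
k=4: 192 Hz, 224 Hz.
Within [68 Hz, 160 Hz]: 68 Hz, 88 Hz, 120 Hz, 140 Hz.

68 Hz, 88 Hz, 120 Hz, 140 Hz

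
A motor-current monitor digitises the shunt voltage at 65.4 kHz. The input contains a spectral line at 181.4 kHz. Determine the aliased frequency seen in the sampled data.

181.4 kHz mod fs = 50.6 kHz.
50.6 kHz > fs/2 = 32.7 kHz, folds to fs − 50.6 kHz = 14.8 kHz.

14.8 kHz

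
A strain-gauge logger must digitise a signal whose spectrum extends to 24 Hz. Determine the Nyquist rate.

48 Hz

Nyquist rate = 2 × 24 Hz = 48 Hz.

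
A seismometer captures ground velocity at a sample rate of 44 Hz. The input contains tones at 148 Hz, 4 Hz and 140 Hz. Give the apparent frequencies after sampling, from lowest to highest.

fs/2 = 22 Hz.
148 Hz mod fs = 16 Hz.
16 Hz ≤ fs/2 = 22 Hz, appears at 16 Hz.
4 Hz ≤ fs/2 = 22 Hz, passes unchanged.
140 Hz mod fs = 8 Hz.
8 Hz ≤ fs/2 = 22 Hz, appears at 8 Hz.
Distinct values: {4 Hz, 8 Hz, 16 Hz}.

4 Hz, 8 Hz, 16 Hz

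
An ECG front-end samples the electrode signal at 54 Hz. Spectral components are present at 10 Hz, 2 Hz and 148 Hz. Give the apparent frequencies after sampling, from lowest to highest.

2 Hz, 10 Hz, 14 Hz

fs/2 = 27 Hz.
10 Hz ≤ fs/2 = 27 Hz, passes unchanged.
2 Hz ≤ fs/2 = 27 Hz, passes unchanged.
148 Hz mod fs = 40 Hz.
40 Hz > fs/2 = 27 Hz, folds to fs − 40 Hz = 14 Hz.
Distinct values: {2 Hz, 10 Hz, 14 Hz}.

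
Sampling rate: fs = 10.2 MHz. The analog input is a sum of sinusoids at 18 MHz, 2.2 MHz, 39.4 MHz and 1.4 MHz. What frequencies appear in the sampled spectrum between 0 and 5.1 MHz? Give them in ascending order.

fs/2 = 5.1 MHz.
18 MHz mod fs = 7.8 MHz.
7.8 MHz > fs/2 = 5.1 MHz, folds to fs − 7.8 MHz = 2.4 MHz.
2.2 MHz ≤ fs/2 = 5.1 MHz, passes unchanged.
39.4 MHz mod fs = 8.8 MHz.
8.8 MHz > fs/2 = 5.1 MHz, folds to fs − 8.8 MHz = 1.4 MHz.
1.4 MHz ≤ fs/2 = 5.1 MHz, passes unchanged.
Distinct values: {1.4 MHz, 2.2 MHz, 2.4 MHz}.

1.4 MHz, 2.2 MHz, 2.4 MHz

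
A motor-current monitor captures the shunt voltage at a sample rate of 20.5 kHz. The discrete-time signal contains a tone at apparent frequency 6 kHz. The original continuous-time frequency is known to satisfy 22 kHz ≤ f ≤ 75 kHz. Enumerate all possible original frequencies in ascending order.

26.5 kHz, 35 kHz, 47 kHz, 55.5 kHz, 67.5 kHz

Frequencies that alias to 6 kHz are k·fs ± 6 kHz for integer k ≥ 0.
k=0: 6 kHz.
k=1: 14.5 kHz, 26.5 kHz.
k=2: 35 kHz, 47 kHz.
k=3: 55.5 kHz, 67.5 kHz.
k=4: 76 kHz, 88 kHz.
Within [22 kHz, 75 kHz]: 26.5 kHz, 35 kHz, 47 kHz, 55.5 kHz, 67.5 kHz.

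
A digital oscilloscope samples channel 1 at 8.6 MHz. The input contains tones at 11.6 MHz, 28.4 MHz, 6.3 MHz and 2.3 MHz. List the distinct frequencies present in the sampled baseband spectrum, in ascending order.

fs/2 = 4.3 MHz.
11.6 MHz mod fs = 3 MHz.
3 MHz ≤ fs/2 = 4.3 MHz, appears at 3 MHz.
28.4 MHz mod fs = 2.6 MHz.
2.6 MHz ≤ fs/2 = 4.3 MHz, appears at 2.6 MHz.
6.3 MHz > fs/2 = 4.3 MHz, folds to fs − 6.3 MHz = 2.3 MHz.
2.3 MHz ≤ fs/2 = 4.3 MHz, passes unchanged.
Distinct values: {2.3 MHz, 2.6 MHz, 3 MHz}.

2.3 MHz, 2.6 MHz, 3 MHz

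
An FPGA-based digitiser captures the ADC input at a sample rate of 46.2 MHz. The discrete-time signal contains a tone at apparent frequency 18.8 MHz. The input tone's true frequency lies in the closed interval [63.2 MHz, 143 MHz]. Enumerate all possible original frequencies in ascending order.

65 MHz, 73.6 MHz, 111.2 MHz, 119.8 MHz

Frequencies that alias to 18.8 MHz are k·fs ± 18.8 MHz for integer k ≥ 0.
k=0: 18.8 MHz.
k=1: 27.4 MHz, 65 MHz.
k=2: 73.6 MHz, 111.2 MHz.
k=3: 119.8 MHz, 157.4 MHz.
k=4: 166 MHz, 203.6 MHz.
Within [63.2 MHz, 143 MHz]: 65 MHz, 73.6 MHz, 111.2 MHz, 119.8 MHz.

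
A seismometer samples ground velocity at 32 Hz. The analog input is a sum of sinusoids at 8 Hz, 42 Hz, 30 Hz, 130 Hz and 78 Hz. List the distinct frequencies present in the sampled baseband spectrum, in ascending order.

2 Hz, 8 Hz, 10 Hz, 14 Hz

fs/2 = 16 Hz.
8 Hz ≤ fs/2 = 16 Hz, passes unchanged.
42 Hz mod fs = 10 Hz.
10 Hz ≤ fs/2 = 16 Hz, appears at 10 Hz.
30 Hz > fs/2 = 16 Hz, folds to fs − 30 Hz = 2 Hz.
130 Hz mod fs = 2 Hz.
2 Hz ≤ fs/2 = 16 Hz, appears at 2 Hz.
78 Hz mod fs = 14 Hz.
14 Hz ≤ fs/2 = 16 Hz, appears at 14 Hz.
Distinct values: {2 Hz, 8 Hz, 10 Hz, 14 Hz}.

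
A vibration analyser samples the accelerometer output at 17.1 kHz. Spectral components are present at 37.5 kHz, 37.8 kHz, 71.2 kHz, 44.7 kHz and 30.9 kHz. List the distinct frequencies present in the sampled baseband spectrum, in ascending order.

fs/2 = 8.55 kHz.
37.5 kHz mod fs = 3.3 kHz.
3.3 kHz ≤ fs/2 = 8.55 kHz, appears at 3.3 kHz.
37.8 kHz mod fs = 3.6 kHz.
3.6 kHz ≤ fs/2 = 8.55 kHz, appears at 3.6 kHz.
71.2 kHz mod fs = 2.8 kHz.
2.8 kHz ≤ fs/2 = 8.55 kHz, appears at 2.8 kHz.
44.7 kHz mod fs = 10.5 kHz.
10.5 kHz > fs/2 = 8.55 kHz, folds to fs − 10.5 kHz = 6.6 kHz.
30.9 kHz mod fs = 13.8 kHz.
13.8 kHz > fs/2 = 8.55 kHz, folds to fs − 13.8 kHz = 3.3 kHz.
Distinct values: {2.8 kHz, 3.3 kHz, 3.6 kHz, 6.6 kHz}.

2.8 kHz, 3.3 kHz, 3.6 kHz, 6.6 kHz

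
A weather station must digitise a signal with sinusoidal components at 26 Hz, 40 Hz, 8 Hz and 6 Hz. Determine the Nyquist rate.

80 Hz

Highest-frequency component: 40 Hz.
Nyquist rate = 2 × 40 Hz = 80 Hz.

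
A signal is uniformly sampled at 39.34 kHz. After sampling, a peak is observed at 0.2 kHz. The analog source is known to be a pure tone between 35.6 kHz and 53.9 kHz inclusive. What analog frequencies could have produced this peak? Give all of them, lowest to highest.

Frequencies that alias to 0.2 kHz are k·fs ± 0.2 kHz for integer k ≥ 0.
k=0: 0.2 kHz.
k=1: 39.14 kHz, 39.54 kHz.
k=2: 78.48 kHz, 78.88 kHz.
Within [35.6 kHz, 53.9 kHz]: 39.14 kHz, 39.54 kHz.

39.14 kHz, 39.54 kHz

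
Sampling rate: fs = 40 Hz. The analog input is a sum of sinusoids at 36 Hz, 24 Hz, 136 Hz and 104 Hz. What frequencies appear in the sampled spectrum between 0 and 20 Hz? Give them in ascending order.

4 Hz, 16 Hz

fs/2 = 20 Hz.
36 Hz > fs/2 = 20 Hz, folds to fs − 36 Hz = 4 Hz.
24 Hz > fs/2 = 20 Hz, folds to fs − 24 Hz = 16 Hz.
136 Hz mod fs = 16 Hz.
16 Hz ≤ fs/2 = 20 Hz, appears at 16 Hz.
104 Hz mod fs = 24 Hz.
24 Hz > fs/2 = 20 Hz, folds to fs − 24 Hz = 16 Hz.
Distinct values: {4 Hz, 16 Hz}.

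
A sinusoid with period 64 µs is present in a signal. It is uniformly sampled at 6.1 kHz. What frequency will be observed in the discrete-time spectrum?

2.675 kHz

T = 64 µs → f = 1/T = 15.625 kHz.
15.625 kHz mod fs = 3.425 kHz.
3.425 kHz > fs/2 = 3.05 kHz, folds to fs − 3.425 kHz = 2.675 kHz.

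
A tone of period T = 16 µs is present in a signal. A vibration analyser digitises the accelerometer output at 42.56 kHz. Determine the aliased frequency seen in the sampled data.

19.94 kHz

T = 16 µs → f = 1/T = 62.5 kHz.
62.5 kHz mod fs = 19.94 kHz.
19.94 kHz ≤ fs/2 = 21.28 kHz, appears at 19.94 kHz.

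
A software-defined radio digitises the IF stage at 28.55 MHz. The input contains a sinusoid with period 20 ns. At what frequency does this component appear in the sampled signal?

T = 20 ns → f = 1/T = 50 MHz.
50 MHz mod fs = 21.45 MHz.
21.45 MHz > fs/2 = 14.275 MHz, folds to fs − 21.45 MHz = 7.1 MHz.

7.1 MHz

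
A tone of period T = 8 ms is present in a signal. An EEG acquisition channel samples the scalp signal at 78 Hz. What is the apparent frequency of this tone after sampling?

31 Hz

T = 8 ms → f = 1/T = 125 Hz.
125 Hz mod fs = 47 Hz.
47 Hz > fs/2 = 39 Hz, folds to fs − 47 Hz = 31 Hz.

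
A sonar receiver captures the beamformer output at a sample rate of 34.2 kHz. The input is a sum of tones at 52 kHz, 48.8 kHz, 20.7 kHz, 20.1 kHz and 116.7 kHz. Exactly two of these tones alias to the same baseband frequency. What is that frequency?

fs/2 = 17.1 kHz.
52 kHz mod fs = 17.8 kHz.
17.8 kHz > fs/2 = 17.1 kHz, folds to fs − 17.8 kHz = 16.4 kHz.
48.8 kHz mod fs = 14.6 kHz.
14.6 kHz ≤ fs/2 = 17.1 kHz, appears at 14.6 kHz.
20.7 kHz > fs/2 = 17.1 kHz, folds to fs − 20.7 kHz = 13.5 kHz.
20.1 kHz > fs/2 = 17.1 kHz, folds to fs − 20.1 kHz = 14.1 kHz.
116.7 kHz mod fs = 14.1 kHz.
14.1 kHz ≤ fs/2 = 17.1 kHz, appears at 14.1 kHz.
20.1 kHz and 116.7 kHz both map to 14.1 kHz.

14.1 kHz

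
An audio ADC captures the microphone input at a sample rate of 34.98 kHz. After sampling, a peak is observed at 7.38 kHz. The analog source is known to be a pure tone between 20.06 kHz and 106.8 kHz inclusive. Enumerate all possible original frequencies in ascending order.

Frequencies that alias to 7.38 kHz are k·fs ± 7.38 kHz for integer k ≥ 0.
k=0: 7.38 kHz.
k=1: 27.6 kHz, 42.36 kHz.
k=2: 62.58 kHz, 77.34 kHz.
k=3: 97.56 kHz, 112.32 kHz.
k=4: 132.54 kHz, 147.3 kHz.
Within [20.06 kHz, 106.8 kHz]: 27.6 kHz, 42.36 kHz, 62.58 kHz, 77.34 kHz, 97.56 kHz.

27.6 kHz, 42.36 kHz, 62.58 kHz, 77.34 kHz, 97.56 kHz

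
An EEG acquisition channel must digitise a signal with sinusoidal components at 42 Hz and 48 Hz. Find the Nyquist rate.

Highest-frequency component: 48 Hz.
Nyquist rate = 2 × 48 Hz = 96 Hz.

96 Hz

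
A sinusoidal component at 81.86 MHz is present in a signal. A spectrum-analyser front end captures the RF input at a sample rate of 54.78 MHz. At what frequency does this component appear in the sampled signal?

81.86 MHz mod fs = 27.08 MHz.
27.08 MHz ≤ fs/2 = 27.39 MHz, appears at 27.08 MHz.

27.08 MHz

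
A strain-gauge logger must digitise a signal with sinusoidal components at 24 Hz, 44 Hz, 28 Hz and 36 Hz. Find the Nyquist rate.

88 Hz

Highest-frequency component: 44 Hz.
Nyquist rate = 2 × 44 Hz = 88 Hz.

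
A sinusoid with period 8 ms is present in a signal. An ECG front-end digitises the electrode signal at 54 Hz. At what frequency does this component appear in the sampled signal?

17 Hz

T = 8 ms → f = 1/T = 125 Hz.
125 Hz mod fs = 17 Hz.
17 Hz ≤ fs/2 = 27 Hz, appears at 17 Hz.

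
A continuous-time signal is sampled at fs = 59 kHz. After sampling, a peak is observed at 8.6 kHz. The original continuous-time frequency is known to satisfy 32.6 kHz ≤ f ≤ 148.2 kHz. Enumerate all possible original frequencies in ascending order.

Frequencies that alias to 8.6 kHz are k·fs ± 8.6 kHz for integer k ≥ 0.
k=0: 8.6 kHz.
k=1: 50.4 kHz, 67.6 kHz.
k=2: 109.4 kHz, 126.6 kHz.
k=3: 168.4 kHz, 185.6 kHz.
Within [32.6 kHz, 148.2 kHz]: 50.4 kHz, 67.6 kHz, 109.4 kHz, 126.6 kHz.

50.4 kHz, 67.6 kHz, 109.4 kHz, 126.6 kHz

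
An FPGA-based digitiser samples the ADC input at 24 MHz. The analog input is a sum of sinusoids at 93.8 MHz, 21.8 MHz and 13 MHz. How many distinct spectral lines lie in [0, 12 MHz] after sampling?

2

fs/2 = 12 MHz.
93.8 MHz mod fs = 21.8 MHz.
21.8 MHz > fs/2 = 12 MHz, folds to fs − 21.8 MHz = 2.2 MHz.
21.8 MHz > fs/2 = 12 MHz, folds to fs − 21.8 MHz = 2.2 MHz.
13 MHz > fs/2 = 12 MHz, folds to fs − 13 MHz = 11 MHz.
Distinct values: {2.2 MHz, 11 MHz} → 2.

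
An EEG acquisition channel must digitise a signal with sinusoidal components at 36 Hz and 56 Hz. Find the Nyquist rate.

Highest-frequency component: 56 Hz.
Nyquist rate = 2 × 56 Hz = 112 Hz.

112 Hz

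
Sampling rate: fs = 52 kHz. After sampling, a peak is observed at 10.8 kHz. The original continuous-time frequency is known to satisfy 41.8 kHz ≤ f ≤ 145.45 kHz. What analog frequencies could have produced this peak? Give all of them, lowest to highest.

62.8 kHz, 93.2 kHz, 114.8 kHz, 145.2 kHz

Frequencies that alias to 10.8 kHz are k·fs ± 10.8 kHz for integer k ≥ 0.
k=0: 10.8 kHz.
k=1: 41.2 kHz, 62.8 kHz.
k=2: 93.2 kHz, 114.8 kHz.
k=3: 145.2 kHz, 166.8 kHz.
k=4: 197.2 kHz, 218.8 kHz.
Within [41.8 kHz, 145.45 kHz]: 62.8 kHz, 93.2 kHz, 114.8 kHz, 145.2 kHz.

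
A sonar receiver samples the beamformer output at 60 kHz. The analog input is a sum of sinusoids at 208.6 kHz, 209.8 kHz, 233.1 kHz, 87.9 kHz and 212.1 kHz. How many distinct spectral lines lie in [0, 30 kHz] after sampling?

4

fs/2 = 30 kHz.
208.6 kHz mod fs = 28.6 kHz.
28.6 kHz ≤ fs/2 = 30 kHz, appears at 28.6 kHz.
209.8 kHz mod fs = 29.8 kHz.
29.8 kHz ≤ fs/2 = 30 kHz, appears at 29.8 kHz.
233.1 kHz mod fs = 53.1 kHz.
53.1 kHz > fs/2 = 30 kHz, folds to fs − 53.1 kHz = 6.9 kHz.
87.9 kHz mod fs = 27.9 kHz.
27.9 kHz ≤ fs/2 = 30 kHz, appears at 27.9 kHz.
212.1 kHz mod fs = 32.1 kHz.
32.1 kHz > fs/2 = 30 kHz, folds to fs − 32.1 kHz = 27.9 kHz.
Distinct values: {6.9 kHz, 27.9 kHz, 28.6 kHz, 29.8 kHz} → 4.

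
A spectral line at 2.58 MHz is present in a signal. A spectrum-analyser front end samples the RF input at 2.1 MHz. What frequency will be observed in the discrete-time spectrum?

0.48 MHz

2.58 MHz mod fs = 0.48 MHz.
0.48 MHz ≤ fs/2 = 1.05 MHz, appears at 0.48 MHz.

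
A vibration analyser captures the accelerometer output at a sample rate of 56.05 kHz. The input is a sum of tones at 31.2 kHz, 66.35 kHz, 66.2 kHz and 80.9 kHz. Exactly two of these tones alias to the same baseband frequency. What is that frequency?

fs/2 = 28.025 kHz.
31.2 kHz > fs/2 = 28.025 kHz, folds to fs − 31.2 kHz = 24.85 kHz.
66.35 kHz mod fs = 10.3 kHz.
10.3 kHz ≤ fs/2 = 28.025 kHz, appears at 10.3 kHz.
66.2 kHz mod fs = 10.15 kHz.
10.15 kHz ≤ fs/2 = 28.025 kHz, appears at 10.15 kHz.
80.9 kHz mod fs = 24.85 kHz.
24.85 kHz ≤ fs/2 = 28.025 kHz, appears at 24.85 kHz.
31.2 kHz and 80.9 kHz both map to 24.85 kHz.

24.85 kHz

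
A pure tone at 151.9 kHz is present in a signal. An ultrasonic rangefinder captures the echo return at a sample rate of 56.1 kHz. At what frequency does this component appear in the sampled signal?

16.4 kHz

151.9 kHz mod fs = 39.7 kHz.
39.7 kHz > fs/2 = 28.05 kHz, folds to fs − 39.7 kHz = 16.4 kHz.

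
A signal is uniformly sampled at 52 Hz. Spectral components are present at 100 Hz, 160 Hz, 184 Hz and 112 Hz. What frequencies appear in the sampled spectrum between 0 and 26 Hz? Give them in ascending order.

4 Hz, 8 Hz, 24 Hz

fs/2 = 26 Hz.
100 Hz mod fs = 48 Hz.
48 Hz > fs/2 = 26 Hz, folds to fs − 48 Hz = 4 Hz.
160 Hz mod fs = 4 Hz.
4 Hz ≤ fs/2 = 26 Hz, appears at 4 Hz.
184 Hz mod fs = 28 Hz.
28 Hz > fs/2 = 26 Hz, folds to fs − 28 Hz = 24 Hz.
112 Hz mod fs = 8 Hz.
8 Hz ≤ fs/2 = 26 Hz, appears at 8 Hz.
Distinct values: {4 Hz, 8 Hz, 24 Hz}.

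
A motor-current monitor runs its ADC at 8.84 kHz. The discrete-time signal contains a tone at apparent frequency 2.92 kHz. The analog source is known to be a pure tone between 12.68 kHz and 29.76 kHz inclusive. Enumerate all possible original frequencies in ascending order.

Frequencies that alias to 2.92 kHz are k·fs ± 2.92 kHz for integer k ≥ 0.
k=0: 2.92 kHz.
k=1: 5.92 kHz, 11.76 kHz.
k=2: 14.76 kHz, 20.6 kHz.
k=3: 23.6 kHz, 29.44 kHz.
k=4: 32.44 kHz, 38.28 kHz.
Within [12.68 kHz, 29.76 kHz]: 14.76 kHz, 20.6 kHz, 23.6 kHz, 29.44 kHz.

14.76 kHz, 20.6 kHz, 23.6 kHz, 29.44 kHz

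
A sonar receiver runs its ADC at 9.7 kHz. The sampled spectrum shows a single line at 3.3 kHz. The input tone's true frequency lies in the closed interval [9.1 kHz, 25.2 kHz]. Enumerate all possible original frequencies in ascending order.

Frequencies that alias to 3.3 kHz are k·fs ± 3.3 kHz for integer k ≥ 0.
k=0: 3.3 kHz.
k=1: 6.4 kHz, 13 kHz.
k=2: 16.1 kHz, 22.7 kHz.
k=3: 25.8 kHz, 32.4 kHz.
Within [9.1 kHz, 25.2 kHz]: 13 kHz, 16.1 kHz, 22.7 kHz.

13 kHz, 16.1 kHz, 22.7 kHz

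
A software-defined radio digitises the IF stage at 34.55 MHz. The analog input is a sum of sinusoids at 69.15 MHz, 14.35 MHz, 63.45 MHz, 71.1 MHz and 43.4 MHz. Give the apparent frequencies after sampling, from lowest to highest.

0.05 MHz, 2 MHz, 5.65 MHz, 8.85 MHz, 14.35 MHz

fs/2 = 17.275 MHz.
69.15 MHz mod fs = 0.05 MHz.
0.05 MHz ≤ fs/2 = 17.275 MHz, appears at 0.05 MHz.
14.35 MHz ≤ fs/2 = 17.275 MHz, passes unchanged.
63.45 MHz mod fs = 28.9 MHz.
28.9 MHz > fs/2 = 17.275 MHz, folds to fs − 28.9 MHz = 5.65 MHz.
71.1 MHz mod fs = 2 MHz.
2 MHz ≤ fs/2 = 17.275 MHz, appears at 2 MHz.
43.4 MHz mod fs = 8.85 MHz.
8.85 MHz ≤ fs/2 = 17.275 MHz, appears at 8.85 MHz.
Distinct values: {0.05 MHz, 2 MHz, 5.65 MHz, 8.85 MHz, 14.35 MHz}.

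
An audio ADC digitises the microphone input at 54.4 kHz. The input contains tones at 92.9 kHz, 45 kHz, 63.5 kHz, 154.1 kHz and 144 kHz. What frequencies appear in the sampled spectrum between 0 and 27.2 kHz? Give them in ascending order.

fs/2 = 27.2 kHz.
92.9 kHz mod fs = 38.5 kHz.
38.5 kHz > fs/2 = 27.2 kHz, folds to fs − 38.5 kHz = 15.9 kHz.
45 kHz > fs/2 = 27.2 kHz, folds to fs − 45 kHz = 9.4 kHz.
63.5 kHz mod fs = 9.1 kHz.
9.1 kHz ≤ fs/2 = 27.2 kHz, appears at 9.1 kHz.
154.1 kHz mod fs = 45.3 kHz.
45.3 kHz > fs/2 = 27.2 kHz, folds to fs − 45.3 kHz = 9.1 kHz.
144 kHz mod fs = 35.2 kHz.
35.2 kHz > fs/2 = 27.2 kHz, folds to fs − 35.2 kHz = 19.2 kHz.
Distinct values: {9.1 kHz, 9.4 kHz, 15.9 kHz, 19.2 kHz}.

9.1 kHz, 9.4 kHz, 15.9 kHz, 19.2 kHz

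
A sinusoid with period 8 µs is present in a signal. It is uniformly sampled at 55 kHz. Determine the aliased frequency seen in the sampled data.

T = 8 µs → f = 1/T = 125 kHz.
125 kHz mod fs = 15 kHz.
15 kHz ≤ fs/2 = 27.5 kHz, appears at 15 kHz.

15 kHz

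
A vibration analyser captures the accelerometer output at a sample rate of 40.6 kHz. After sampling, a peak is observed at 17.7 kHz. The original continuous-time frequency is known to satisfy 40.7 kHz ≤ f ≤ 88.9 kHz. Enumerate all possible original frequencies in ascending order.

Frequencies that alias to 17.7 kHz are k·fs ± 17.7 kHz for integer k ≥ 0.
k=0: 17.7 kHz.
k=1: 22.9 kHz, 58.3 kHz.
k=2: 63.5 kHz, 98.9 kHz.
k=3: 104.1 kHz, 139.5 kHz.
Within [40.7 kHz, 88.9 kHz]: 58.3 kHz, 63.5 kHz.

58.3 kHz, 63.5 kHz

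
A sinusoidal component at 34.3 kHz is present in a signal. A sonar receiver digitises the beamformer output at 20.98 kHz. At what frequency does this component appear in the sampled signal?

34.3 kHz mod fs = 13.32 kHz.
13.32 kHz > fs/2 = 10.49 kHz, folds to fs − 13.32 kHz = 7.66 kHz.

7.66 kHz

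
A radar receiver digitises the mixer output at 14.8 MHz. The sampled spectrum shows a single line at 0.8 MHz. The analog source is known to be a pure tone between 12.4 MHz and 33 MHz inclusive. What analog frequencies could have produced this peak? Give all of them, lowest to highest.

14 MHz, 15.6 MHz, 28.8 MHz, 30.4 MHz

Frequencies that alias to 0.8 MHz are k·fs ± 0.8 MHz for integer k ≥ 0.
k=0: 0.8 MHz.
k=1: 14 MHz, 15.6 MHz.
k=2: 28.8 MHz, 30.4 MHz.
k=3: 43.6 MHz, 45.2 MHz.
Within [12.4 MHz, 33 MHz]: 14 MHz, 15.6 MHz, 28.8 MHz, 30.4 MHz.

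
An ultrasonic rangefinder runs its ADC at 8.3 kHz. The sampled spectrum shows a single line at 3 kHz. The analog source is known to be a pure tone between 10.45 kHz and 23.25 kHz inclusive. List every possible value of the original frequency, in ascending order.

Frequencies that alias to 3 kHz are k·fs ± 3 kHz for integer k ≥ 0.
k=0: 3 kHz.
k=1: 5.3 kHz, 11.3 kHz.
k=2: 13.6 kHz, 19.6 kHz.
k=3: 21.9 kHz, 27.9 kHz.
k=4: 30.2 kHz, 36.2 kHz.
Within [10.45 kHz, 23.25 kHz]: 11.3 kHz, 13.6 kHz, 19.6 kHz, 21.9 kHz.

11.3 kHz, 13.6 kHz, 19.6 kHz, 21.9 kHz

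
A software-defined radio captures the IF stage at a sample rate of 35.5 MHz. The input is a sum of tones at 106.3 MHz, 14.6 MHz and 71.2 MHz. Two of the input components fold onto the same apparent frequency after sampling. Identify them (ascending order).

fs/2 = 17.75 MHz.
106.3 MHz mod fs = 35.3 MHz.
35.3 MHz > fs/2 = 17.75 MHz, folds to fs − 35.3 MHz = 0.2 MHz.
14.6 MHz ≤ fs/2 = 17.75 MHz, passes unchanged.
71.2 MHz mod fs = 0.2 MHz.
0.2 MHz ≤ fs/2 = 17.75 MHz, appears at 0.2 MHz.
71.2 MHz and 106.3 MHz both map to 0.2 MHz.

71.2 MHz, 106.3 MHz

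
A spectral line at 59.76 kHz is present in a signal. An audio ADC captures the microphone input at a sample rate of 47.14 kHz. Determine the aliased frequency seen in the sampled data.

59.76 kHz mod fs = 12.62 kHz.
12.62 kHz ≤ fs/2 = 23.57 kHz, appears at 12.62 kHz.

12.62 kHz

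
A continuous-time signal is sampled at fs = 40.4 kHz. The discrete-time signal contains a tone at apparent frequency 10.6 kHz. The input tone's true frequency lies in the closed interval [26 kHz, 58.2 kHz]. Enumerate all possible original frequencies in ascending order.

Frequencies that alias to 10.6 kHz are k·fs ± 10.6 kHz for integer k ≥ 0.
k=0: 10.6 kHz.
k=1: 29.8 kHz, 51 kHz.
k=2: 70.2 kHz, 91.4 kHz.
Within [26 kHz, 58.2 kHz]: 29.8 kHz, 51 kHz.

29.8 kHz, 51 kHz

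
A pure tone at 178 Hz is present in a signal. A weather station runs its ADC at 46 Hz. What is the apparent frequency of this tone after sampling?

178 Hz mod fs = 40 Hz.
40 Hz > fs/2 = 23 Hz, folds to fs − 40 Hz = 6 Hz.

6 Hz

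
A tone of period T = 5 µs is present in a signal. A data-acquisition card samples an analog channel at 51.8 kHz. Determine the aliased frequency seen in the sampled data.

T = 5 µs → f = 1/T = 200 kHz.
200 kHz mod fs = 44.6 kHz.
44.6 kHz > fs/2 = 25.9 kHz, folds to fs − 44.6 kHz = 7.2 kHz.

7.2 kHz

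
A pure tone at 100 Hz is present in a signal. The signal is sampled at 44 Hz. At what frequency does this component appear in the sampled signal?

12 Hz

100 Hz mod fs = 12 Hz.
12 Hz ≤ fs/2 = 22 Hz, appears at 12 Hz.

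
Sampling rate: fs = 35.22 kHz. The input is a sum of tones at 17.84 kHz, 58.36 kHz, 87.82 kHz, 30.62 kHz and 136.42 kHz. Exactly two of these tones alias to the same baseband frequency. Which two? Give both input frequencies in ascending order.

fs/2 = 17.61 kHz.
17.84 kHz > fs/2 = 17.61 kHz, folds to fs − 17.84 kHz = 17.38 kHz.
58.36 kHz mod fs = 23.14 kHz.
23.14 kHz > fs/2 = 17.61 kHz, folds to fs − 23.14 kHz = 12.08 kHz.
87.82 kHz mod fs = 17.38 kHz.
17.38 kHz ≤ fs/2 = 17.61 kHz, appears at 17.38 kHz.
30.62 kHz > fs/2 = 17.61 kHz, folds to fs − 30.62 kHz = 4.6 kHz.
136.42 kHz mod fs = 30.76 kHz.
30.76 kHz > fs/2 = 17.61 kHz, folds to fs − 30.76 kHz = 4.46 kHz.
17.84 kHz and 87.82 kHz both map to 17.38 kHz.

17.84 kHz, 87.82 kHz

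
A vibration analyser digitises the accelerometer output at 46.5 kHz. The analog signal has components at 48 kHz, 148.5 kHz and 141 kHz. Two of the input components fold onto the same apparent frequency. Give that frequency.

1.5 kHz

fs/2 = 23.25 kHz.
48 kHz mod fs = 1.5 kHz.
1.5 kHz ≤ fs/2 = 23.25 kHz, appears at 1.5 kHz.
148.5 kHz mod fs = 9 kHz.
9 kHz ≤ fs/2 = 23.25 kHz, appears at 9 kHz.
141 kHz mod fs = 1.5 kHz.
1.5 kHz ≤ fs/2 = 23.25 kHz, appears at 1.5 kHz.
48 kHz and 141 kHz both map to 1.5 kHz.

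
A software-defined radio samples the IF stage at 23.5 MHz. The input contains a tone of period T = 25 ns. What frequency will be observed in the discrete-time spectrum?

7 MHz

T = 25 ns → f = 1/T = 40 MHz.
40 MHz mod fs = 16.5 MHz.
16.5 MHz > fs/2 = 11.75 MHz, folds to fs − 16.5 MHz = 7 MHz.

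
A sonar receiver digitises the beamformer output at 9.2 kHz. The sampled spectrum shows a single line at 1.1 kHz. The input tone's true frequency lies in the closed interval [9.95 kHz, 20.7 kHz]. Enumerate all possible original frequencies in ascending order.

Frequencies that alias to 1.1 kHz are k·fs ± 1.1 kHz for integer k ≥ 0.
k=0: 1.1 kHz.
k=1: 8.1 kHz, 10.3 kHz.
k=2: 17.3 kHz, 19.5 kHz.
k=3: 26.5 kHz, 28.7 kHz.
Within [9.95 kHz, 20.7 kHz]: 10.3 kHz, 17.3 kHz, 19.5 kHz.

10.3 kHz, 17.3 kHz, 19.5 kHz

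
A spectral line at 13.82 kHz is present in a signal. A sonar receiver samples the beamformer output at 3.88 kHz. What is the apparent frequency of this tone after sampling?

13.82 kHz mod fs = 2.18 kHz.
2.18 kHz > fs/2 = 1.94 kHz, folds to fs − 2.18 kHz = 1.7 kHz.

1.7 kHz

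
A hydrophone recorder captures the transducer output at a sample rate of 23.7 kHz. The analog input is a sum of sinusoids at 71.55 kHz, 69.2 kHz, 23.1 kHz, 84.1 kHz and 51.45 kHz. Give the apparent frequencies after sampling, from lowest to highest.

0.45 kHz, 0.6 kHz, 1.9 kHz, 4.05 kHz, 10.7 kHz

fs/2 = 11.85 kHz.
71.55 kHz mod fs = 0.45 kHz.
0.45 kHz ≤ fs/2 = 11.85 kHz, appears at 0.45 kHz.
69.2 kHz mod fs = 21.8 kHz.
21.8 kHz > fs/2 = 11.85 kHz, folds to fs − 21.8 kHz = 1.9 kHz.
23.1 kHz > fs/2 = 11.85 kHz, folds to fs − 23.1 kHz = 0.6 kHz.
84.1 kHz mod fs = 13 kHz.
13 kHz > fs/2 = 11.85 kHz, folds to fs − 13 kHz = 10.7 kHz.
51.45 kHz mod fs = 4.05 kHz.
4.05 kHz ≤ fs/2 = 11.85 kHz, appears at 4.05 kHz.
Distinct values: {0.45 kHz, 0.6 kHz, 1.9 kHz, 4.05 kHz, 10.7 kHz}.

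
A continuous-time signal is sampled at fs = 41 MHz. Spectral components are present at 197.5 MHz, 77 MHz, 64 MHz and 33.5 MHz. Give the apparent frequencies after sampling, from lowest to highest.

fs/2 = 20.5 MHz.
197.5 MHz mod fs = 33.5 MHz.
33.5 MHz > fs/2 = 20.5 MHz, folds to fs − 33.5 MHz = 7.5 MHz.
77 MHz mod fs = 36 MHz.
36 MHz > fs/2 = 20.5 MHz, folds to fs − 36 MHz = 5 MHz.
64 MHz mod fs = 23 MHz.
23 MHz > fs/2 = 20.5 MHz, folds to fs − 23 MHz = 18 MHz.
33.5 MHz > fs/2 = 20.5 MHz, folds to fs − 33.5 MHz = 7.5 MHz.
Distinct values: {5 MHz, 7.5 MHz, 18 MHz}.

5 MHz, 7.5 MHz, 18 MHz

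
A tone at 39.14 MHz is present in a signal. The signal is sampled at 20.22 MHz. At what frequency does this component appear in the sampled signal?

1.3 MHz

39.14 MHz mod fs = 18.92 MHz.
18.92 MHz > fs/2 = 10.11 MHz, folds to fs − 18.92 MHz = 1.3 MHz.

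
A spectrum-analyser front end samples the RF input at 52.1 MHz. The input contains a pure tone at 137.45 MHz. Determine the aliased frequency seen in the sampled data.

137.45 MHz mod fs = 33.25 MHz.
33.25 MHz > fs/2 = 26.05 MHz, folds to fs − 33.25 MHz = 18.85 MHz.

18.85 MHz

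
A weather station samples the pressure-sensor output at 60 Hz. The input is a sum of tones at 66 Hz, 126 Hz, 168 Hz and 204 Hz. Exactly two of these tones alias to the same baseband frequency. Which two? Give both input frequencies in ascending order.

66 Hz, 126 Hz

fs/2 = 30 Hz.
66 Hz mod fs = 6 Hz.
6 Hz ≤ fs/2 = 30 Hz, appears at 6 Hz.
126 Hz mod fs = 6 Hz.
6 Hz ≤ fs/2 = 30 Hz, appears at 6 Hz.
168 Hz mod fs = 48 Hz.
48 Hz > fs/2 = 30 Hz, folds to fs − 48 Hz = 12 Hz.
204 Hz mod fs = 24 Hz.
24 Hz ≤ fs/2 = 30 Hz, appears at 24 Hz.
66 Hz and 126 Hz both map to 6 Hz.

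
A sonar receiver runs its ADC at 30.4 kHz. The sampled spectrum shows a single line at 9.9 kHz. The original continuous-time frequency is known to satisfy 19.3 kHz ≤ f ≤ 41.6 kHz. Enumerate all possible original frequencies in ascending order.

Frequencies that alias to 9.9 kHz are k·fs ± 9.9 kHz for integer k ≥ 0.
k=0: 9.9 kHz.
k=1: 20.5 kHz, 40.3 kHz.
k=2: 50.9 kHz, 70.7 kHz.
Within [19.3 kHz, 41.6 kHz]: 20.5 kHz, 40.3 kHz.

20.5 kHz, 40.3 kHz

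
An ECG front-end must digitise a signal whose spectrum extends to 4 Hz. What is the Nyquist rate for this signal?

Nyquist rate = 2 × 4 Hz = 8 Hz.

8 Hz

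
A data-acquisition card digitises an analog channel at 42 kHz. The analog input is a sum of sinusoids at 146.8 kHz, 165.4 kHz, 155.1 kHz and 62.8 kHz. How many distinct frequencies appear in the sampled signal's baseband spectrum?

3

fs/2 = 21 kHz.
146.8 kHz mod fs = 20.8 kHz.
20.8 kHz ≤ fs/2 = 21 kHz, appears at 20.8 kHz.
165.4 kHz mod fs = 39.4 kHz.
39.4 kHz > fs/2 = 21 kHz, folds to fs − 39.4 kHz = 2.6 kHz.
155.1 kHz mod fs = 29.1 kHz.
29.1 kHz > fs/2 = 21 kHz, folds to fs − 29.1 kHz = 12.9 kHz.
62.8 kHz mod fs = 20.8 kHz.
20.8 kHz ≤ fs/2 = 21 kHz, appears at 20.8 kHz.
Distinct values: {2.6 kHz, 12.9 kHz, 20.8 kHz} → 3.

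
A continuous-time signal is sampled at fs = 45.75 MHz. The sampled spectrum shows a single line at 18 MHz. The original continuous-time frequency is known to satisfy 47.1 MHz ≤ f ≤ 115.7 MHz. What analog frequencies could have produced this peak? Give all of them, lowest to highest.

Frequencies that alias to 18 MHz are k·fs ± 18 MHz for integer k ≥ 0.
k=0: 18 MHz.
k=1: 27.75 MHz, 63.75 MHz.
k=2: 73.5 MHz, 109.5 MHz.
k=3: 119.25 MHz, 155.25 MHz.
Within [47.1 MHz, 115.7 MHz]: 63.75 MHz, 73.5 MHz, 109.5 MHz.

63.75 MHz, 73.5 MHz, 109.5 MHz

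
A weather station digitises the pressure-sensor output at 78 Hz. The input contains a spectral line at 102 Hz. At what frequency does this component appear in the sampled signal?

102 Hz mod fs = 24 Hz.
24 Hz ≤ fs/2 = 39 Hz, appears at 24 Hz.

24 Hz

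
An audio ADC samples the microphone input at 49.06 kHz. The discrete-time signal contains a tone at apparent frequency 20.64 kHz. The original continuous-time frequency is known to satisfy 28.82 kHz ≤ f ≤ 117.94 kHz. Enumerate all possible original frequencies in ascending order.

69.7 kHz, 77.48 kHz

Frequencies that alias to 20.64 kHz are k·fs ± 20.64 kHz for integer k ≥ 0.
k=0: 20.64 kHz.
k=1: 28.42 kHz, 69.7 kHz.
k=2: 77.48 kHz, 118.76 kHz.
k=3: 126.54 kHz, 167.82 kHz.
Within [28.82 kHz, 117.94 kHz]: 69.7 kHz, 77.48 kHz.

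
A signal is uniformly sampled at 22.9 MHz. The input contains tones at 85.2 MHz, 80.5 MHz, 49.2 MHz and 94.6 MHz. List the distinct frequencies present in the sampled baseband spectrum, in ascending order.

3 MHz, 3.4 MHz, 6.4 MHz, 11.1 MHz

fs/2 = 11.45 MHz.
85.2 MHz mod fs = 16.5 MHz.
16.5 MHz > fs/2 = 11.45 MHz, folds to fs − 16.5 MHz = 6.4 MHz.
80.5 MHz mod fs = 11.8 MHz.
11.8 MHz > fs/2 = 11.45 MHz, folds to fs − 11.8 MHz = 11.1 MHz.
49.2 MHz mod fs = 3.4 MHz.
3.4 MHz ≤ fs/2 = 11.45 MHz, appears at 3.4 MHz.
94.6 MHz mod fs = 3 MHz.
3 MHz ≤ fs/2 = 11.45 MHz, appears at 3 MHz.
Distinct values: {3 MHz, 3.4 MHz, 6.4 MHz, 11.1 MHz}.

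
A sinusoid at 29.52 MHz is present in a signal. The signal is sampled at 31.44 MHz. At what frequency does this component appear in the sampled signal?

29.52 MHz > fs/2 = 15.72 MHz, folds to fs − 29.52 MHz = 1.92 MHz.

1.92 MHz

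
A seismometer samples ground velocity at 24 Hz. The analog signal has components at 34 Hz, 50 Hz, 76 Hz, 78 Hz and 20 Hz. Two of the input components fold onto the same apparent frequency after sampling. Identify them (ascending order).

fs/2 = 12 Hz.
34 Hz mod fs = 10 Hz.
10 Hz ≤ fs/2 = 12 Hz, appears at 10 Hz.
50 Hz mod fs = 2 Hz.
2 Hz ≤ fs/2 = 12 Hz, appears at 2 Hz.
76 Hz mod fs = 4 Hz.
4 Hz ≤ fs/2 = 12 Hz, appears at 4 Hz.
78 Hz mod fs = 6 Hz.
6 Hz ≤ fs/2 = 12 Hz, appears at 6 Hz.
20 Hz > fs/2 = 12 Hz, folds to fs − 20 Hz = 4 Hz.
20 Hz and 76 Hz both map to 4 Hz.

20 Hz, 76 Hz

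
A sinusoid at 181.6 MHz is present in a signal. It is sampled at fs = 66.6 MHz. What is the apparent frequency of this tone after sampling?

18.2 MHz

181.6 MHz mod fs = 48.4 MHz.
48.4 MHz > fs/2 = 33.3 MHz, folds to fs − 48.4 MHz = 18.2 MHz.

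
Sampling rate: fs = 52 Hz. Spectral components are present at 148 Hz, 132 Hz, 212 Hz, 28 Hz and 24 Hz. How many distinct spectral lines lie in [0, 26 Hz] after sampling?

fs/2 = 26 Hz.
148 Hz mod fs = 44 Hz.
44 Hz > fs/2 = 26 Hz, folds to fs − 44 Hz = 8 Hz.
132 Hz mod fs = 28 Hz.
28 Hz > fs/2 = 26 Hz, folds to fs − 28 Hz = 24 Hz.
212 Hz mod fs = 4 Hz.
4 Hz ≤ fs/2 = 26 Hz, appears at 4 Hz.
28 Hz > fs/2 = 26 Hz, folds to fs − 28 Hz = 24 Hz.
24 Hz ≤ fs/2 = 26 Hz, passes unchanged.
Distinct values: {4 Hz, 8 Hz, 24 Hz} → 3.

3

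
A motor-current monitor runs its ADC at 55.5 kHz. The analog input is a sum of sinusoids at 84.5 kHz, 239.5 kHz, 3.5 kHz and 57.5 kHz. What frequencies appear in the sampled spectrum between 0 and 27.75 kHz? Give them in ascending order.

2 kHz, 3.5 kHz, 17.5 kHz, 26.5 kHz

fs/2 = 27.75 kHz.
84.5 kHz mod fs = 29 kHz.
29 kHz > fs/2 = 27.75 kHz, folds to fs − 29 kHz = 26.5 kHz.
239.5 kHz mod fs = 17.5 kHz.
17.5 kHz ≤ fs/2 = 27.75 kHz, appears at 17.5 kHz.
3.5 kHz ≤ fs/2 = 27.75 kHz, passes unchanged.
57.5 kHz mod fs = 2 kHz.
2 kHz ≤ fs/2 = 27.75 kHz, appears at 2 kHz.
Distinct values: {2 kHz, 3.5 kHz, 17.5 kHz, 26.5 kHz}.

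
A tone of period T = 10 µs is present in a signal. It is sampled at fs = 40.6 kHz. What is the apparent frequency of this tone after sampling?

18.8 kHz

T = 10 µs → f = 1/T = 100 kHz.
100 kHz mod fs = 18.8 kHz.
18.8 kHz ≤ fs/2 = 20.3 kHz, appears at 18.8 kHz.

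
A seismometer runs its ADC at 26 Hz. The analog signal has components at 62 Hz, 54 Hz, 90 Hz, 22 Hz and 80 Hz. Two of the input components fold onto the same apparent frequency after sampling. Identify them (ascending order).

fs/2 = 13 Hz.
62 Hz mod fs = 10 Hz.
10 Hz ≤ fs/2 = 13 Hz, appears at 10 Hz.
54 Hz mod fs = 2 Hz.
2 Hz ≤ fs/2 = 13 Hz, appears at 2 Hz.
90 Hz mod fs = 12 Hz.
12 Hz ≤ fs/2 = 13 Hz, appears at 12 Hz.
22 Hz > fs/2 = 13 Hz, folds to fs − 22 Hz = 4 Hz.
80 Hz mod fs = 2 Hz.
2 Hz ≤ fs/2 = 13 Hz, appears at 2 Hz.
54 Hz and 80 Hz both map to 2 Hz.

54 Hz, 80 Hz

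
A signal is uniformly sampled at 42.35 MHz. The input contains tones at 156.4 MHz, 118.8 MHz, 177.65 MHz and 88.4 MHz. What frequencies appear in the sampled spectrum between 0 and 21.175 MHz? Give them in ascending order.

fs/2 = 21.175 MHz.
156.4 MHz mod fs = 29.35 MHz.
29.35 MHz > fs/2 = 21.175 MHz, folds to fs − 29.35 MHz = 13 MHz.
118.8 MHz mod fs = 34.1 MHz.
34.1 MHz > fs/2 = 21.175 MHz, folds to fs − 34.1 MHz = 8.25 MHz.
177.65 MHz mod fs = 8.25 MHz.
8.25 MHz ≤ fs/2 = 21.175 MHz, appears at 8.25 MHz.
88.4 MHz mod fs = 3.7 MHz.
3.7 MHz ≤ fs/2 = 21.175 MHz, appears at 3.7 MHz.
Distinct values: {3.7 MHz, 8.25 MHz, 13 MHz}.

3.7 MHz, 8.25 MHz, 13 MHz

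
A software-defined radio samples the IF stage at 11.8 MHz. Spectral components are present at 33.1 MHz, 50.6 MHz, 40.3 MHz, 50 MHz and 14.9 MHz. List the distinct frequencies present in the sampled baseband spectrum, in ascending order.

fs/2 = 5.9 MHz.
33.1 MHz mod fs = 9.5 MHz.
9.5 MHz > fs/2 = 5.9 MHz, folds to fs − 9.5 MHz = 2.3 MHz.
50.6 MHz mod fs = 3.4 MHz.
3.4 MHz ≤ fs/2 = 5.9 MHz, appears at 3.4 MHz.
40.3 MHz mod fs = 4.9 MHz.
4.9 MHz ≤ fs/2 = 5.9 MHz, appears at 4.9 MHz.
50 MHz mod fs = 2.8 MHz.
2.8 MHz ≤ fs/2 = 5.9 MHz, appears at 2.8 MHz.
14.9 MHz mod fs = 3.1 MHz.
3.1 MHz ≤ fs/2 = 5.9 MHz, appears at 3.1 MHz.
Distinct values: {2.3 MHz, 2.8 MHz, 3.1 MHz, 3.4 MHz, 4.9 MHz}.

2.3 MHz, 2.8 MHz, 3.1 MHz, 3.4 MHz, 4.9 MHz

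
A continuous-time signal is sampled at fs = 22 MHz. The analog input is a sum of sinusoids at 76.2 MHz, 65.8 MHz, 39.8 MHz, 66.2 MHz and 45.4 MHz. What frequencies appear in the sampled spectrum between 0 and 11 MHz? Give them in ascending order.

0.2 MHz, 1.4 MHz, 4.2 MHz, 10.2 MHz

fs/2 = 11 MHz.
76.2 MHz mod fs = 10.2 MHz.
10.2 MHz ≤ fs/2 = 11 MHz, appears at 10.2 MHz.
65.8 MHz mod fs = 21.8 MHz.
21.8 MHz > fs/2 = 11 MHz, folds to fs − 21.8 MHz = 0.2 MHz.
39.8 MHz mod fs = 17.8 MHz.
17.8 MHz > fs/2 = 11 MHz, folds to fs − 17.8 MHz = 4.2 MHz.
66.2 MHz mod fs = 0.2 MHz.
0.2 MHz ≤ fs/2 = 11 MHz, appears at 0.2 MHz.
45.4 MHz mod fs = 1.4 MHz.
1.4 MHz ≤ fs/2 = 11 MHz, appears at 1.4 MHz.
Distinct values: {0.2 MHz, 1.4 MHz, 4.2 MHz, 10.2 MHz}.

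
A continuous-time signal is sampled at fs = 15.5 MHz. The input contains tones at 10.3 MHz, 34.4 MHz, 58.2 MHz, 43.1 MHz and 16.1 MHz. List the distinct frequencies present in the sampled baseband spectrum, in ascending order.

0.6 MHz, 3.4 MHz, 3.8 MHz, 5.2 MHz

fs/2 = 7.75 MHz.
10.3 MHz > fs/2 = 7.75 MHz, folds to fs − 10.3 MHz = 5.2 MHz.
34.4 MHz mod fs = 3.4 MHz.
3.4 MHz ≤ fs/2 = 7.75 MHz, appears at 3.4 MHz.
58.2 MHz mod fs = 11.7 MHz.
11.7 MHz > fs/2 = 7.75 MHz, folds to fs − 11.7 MHz = 3.8 MHz.
43.1 MHz mod fs = 12.1 MHz.
12.1 MHz > fs/2 = 7.75 MHz, folds to fs − 12.1 MHz = 3.4 MHz.
16.1 MHz mod fs = 0.6 MHz.
0.6 MHz ≤ fs/2 = 7.75 MHz, appears at 0.6 MHz.
Distinct values: {0.6 MHz, 3.4 MHz, 3.8 MHz, 5.2 MHz}.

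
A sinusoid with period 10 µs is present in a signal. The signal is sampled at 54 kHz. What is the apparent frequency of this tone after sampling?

8 kHz

T = 10 µs → f = 1/T = 100 kHz.
100 kHz mod fs = 46 kHz.
46 kHz > fs/2 = 27 kHz, folds to fs − 46 kHz = 8 kHz.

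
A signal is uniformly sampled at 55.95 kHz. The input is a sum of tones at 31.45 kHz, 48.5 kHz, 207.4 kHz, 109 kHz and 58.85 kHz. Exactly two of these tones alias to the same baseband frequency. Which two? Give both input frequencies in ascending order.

fs/2 = 27.975 kHz.
31.45 kHz > fs/2 = 27.975 kHz, folds to fs − 31.45 kHz = 24.5 kHz.
48.5 kHz > fs/2 = 27.975 kHz, folds to fs − 48.5 kHz = 7.45 kHz.
207.4 kHz mod fs = 39.55 kHz.
39.55 kHz > fs/2 = 27.975 kHz, folds to fs − 39.55 kHz = 16.4 kHz.
109 kHz mod fs = 53.05 kHz.
53.05 kHz > fs/2 = 27.975 kHz, folds to fs − 53.05 kHz = 2.9 kHz.
58.85 kHz mod fs = 2.9 kHz.
2.9 kHz ≤ fs/2 = 27.975 kHz, appears at 2.9 kHz.
58.85 kHz and 109 kHz both map to 2.9 kHz.

58.85 kHz, 109 kHz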